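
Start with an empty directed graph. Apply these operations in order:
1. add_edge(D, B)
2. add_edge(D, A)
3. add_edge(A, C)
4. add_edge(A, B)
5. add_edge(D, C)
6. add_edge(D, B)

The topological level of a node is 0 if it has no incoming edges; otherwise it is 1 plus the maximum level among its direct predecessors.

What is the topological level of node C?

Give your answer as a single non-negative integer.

Answer: 2

Derivation:
Op 1: add_edge(D, B). Edges now: 1
Op 2: add_edge(D, A). Edges now: 2
Op 3: add_edge(A, C). Edges now: 3
Op 4: add_edge(A, B). Edges now: 4
Op 5: add_edge(D, C). Edges now: 5
Op 6: add_edge(D, B) (duplicate, no change). Edges now: 5
Compute levels (Kahn BFS):
  sources (in-degree 0): D
  process D: level=0
    D->A: in-degree(A)=0, level(A)=1, enqueue
    D->B: in-degree(B)=1, level(B)>=1
    D->C: in-degree(C)=1, level(C)>=1
  process A: level=1
    A->B: in-degree(B)=0, level(B)=2, enqueue
    A->C: in-degree(C)=0, level(C)=2, enqueue
  process B: level=2
  process C: level=2
All levels: A:1, B:2, C:2, D:0
level(C) = 2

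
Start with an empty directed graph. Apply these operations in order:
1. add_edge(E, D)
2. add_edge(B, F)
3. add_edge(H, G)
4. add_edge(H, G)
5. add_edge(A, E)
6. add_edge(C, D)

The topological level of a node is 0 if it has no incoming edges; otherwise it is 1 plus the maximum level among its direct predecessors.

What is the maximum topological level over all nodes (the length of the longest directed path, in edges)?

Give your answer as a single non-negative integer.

Op 1: add_edge(E, D). Edges now: 1
Op 2: add_edge(B, F). Edges now: 2
Op 3: add_edge(H, G). Edges now: 3
Op 4: add_edge(H, G) (duplicate, no change). Edges now: 3
Op 5: add_edge(A, E). Edges now: 4
Op 6: add_edge(C, D). Edges now: 5
Compute levels (Kahn BFS):
  sources (in-degree 0): A, B, C, H
  process A: level=0
    A->E: in-degree(E)=0, level(E)=1, enqueue
  process B: level=0
    B->F: in-degree(F)=0, level(F)=1, enqueue
  process C: level=0
    C->D: in-degree(D)=1, level(D)>=1
  process H: level=0
    H->G: in-degree(G)=0, level(G)=1, enqueue
  process E: level=1
    E->D: in-degree(D)=0, level(D)=2, enqueue
  process F: level=1
  process G: level=1
  process D: level=2
All levels: A:0, B:0, C:0, D:2, E:1, F:1, G:1, H:0
max level = 2

Answer: 2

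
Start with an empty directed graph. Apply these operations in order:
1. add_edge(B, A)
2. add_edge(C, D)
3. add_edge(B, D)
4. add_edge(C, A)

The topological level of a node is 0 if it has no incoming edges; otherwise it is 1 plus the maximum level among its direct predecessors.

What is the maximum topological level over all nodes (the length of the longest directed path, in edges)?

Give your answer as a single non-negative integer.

Answer: 1

Derivation:
Op 1: add_edge(B, A). Edges now: 1
Op 2: add_edge(C, D). Edges now: 2
Op 3: add_edge(B, D). Edges now: 3
Op 4: add_edge(C, A). Edges now: 4
Compute levels (Kahn BFS):
  sources (in-degree 0): B, C
  process B: level=0
    B->A: in-degree(A)=1, level(A)>=1
    B->D: in-degree(D)=1, level(D)>=1
  process C: level=0
    C->A: in-degree(A)=0, level(A)=1, enqueue
    C->D: in-degree(D)=0, level(D)=1, enqueue
  process A: level=1
  process D: level=1
All levels: A:1, B:0, C:0, D:1
max level = 1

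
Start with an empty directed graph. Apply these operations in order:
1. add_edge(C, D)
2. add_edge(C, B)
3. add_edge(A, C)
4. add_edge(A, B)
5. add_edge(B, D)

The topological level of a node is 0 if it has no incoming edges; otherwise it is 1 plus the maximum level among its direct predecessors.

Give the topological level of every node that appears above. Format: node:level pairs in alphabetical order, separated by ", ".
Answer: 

Answer: A:0, B:2, C:1, D:3

Derivation:
Op 1: add_edge(C, D). Edges now: 1
Op 2: add_edge(C, B). Edges now: 2
Op 3: add_edge(A, C). Edges now: 3
Op 4: add_edge(A, B). Edges now: 4
Op 5: add_edge(B, D). Edges now: 5
Compute levels (Kahn BFS):
  sources (in-degree 0): A
  process A: level=0
    A->B: in-degree(B)=1, level(B)>=1
    A->C: in-degree(C)=0, level(C)=1, enqueue
  process C: level=1
    C->B: in-degree(B)=0, level(B)=2, enqueue
    C->D: in-degree(D)=1, level(D)>=2
  process B: level=2
    B->D: in-degree(D)=0, level(D)=3, enqueue
  process D: level=3
All levels: A:0, B:2, C:1, D:3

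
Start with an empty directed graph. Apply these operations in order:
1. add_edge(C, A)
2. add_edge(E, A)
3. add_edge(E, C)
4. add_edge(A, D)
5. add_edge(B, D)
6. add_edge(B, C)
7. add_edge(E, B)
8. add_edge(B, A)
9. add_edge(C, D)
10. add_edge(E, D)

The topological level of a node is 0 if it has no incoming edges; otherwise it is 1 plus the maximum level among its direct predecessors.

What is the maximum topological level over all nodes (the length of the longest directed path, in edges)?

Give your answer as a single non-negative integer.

Answer: 4

Derivation:
Op 1: add_edge(C, A). Edges now: 1
Op 2: add_edge(E, A). Edges now: 2
Op 3: add_edge(E, C). Edges now: 3
Op 4: add_edge(A, D). Edges now: 4
Op 5: add_edge(B, D). Edges now: 5
Op 6: add_edge(B, C). Edges now: 6
Op 7: add_edge(E, B). Edges now: 7
Op 8: add_edge(B, A). Edges now: 8
Op 9: add_edge(C, D). Edges now: 9
Op 10: add_edge(E, D). Edges now: 10
Compute levels (Kahn BFS):
  sources (in-degree 0): E
  process E: level=0
    E->A: in-degree(A)=2, level(A)>=1
    E->B: in-degree(B)=0, level(B)=1, enqueue
    E->C: in-degree(C)=1, level(C)>=1
    E->D: in-degree(D)=3, level(D)>=1
  process B: level=1
    B->A: in-degree(A)=1, level(A)>=2
    B->C: in-degree(C)=0, level(C)=2, enqueue
    B->D: in-degree(D)=2, level(D)>=2
  process C: level=2
    C->A: in-degree(A)=0, level(A)=3, enqueue
    C->D: in-degree(D)=1, level(D)>=3
  process A: level=3
    A->D: in-degree(D)=0, level(D)=4, enqueue
  process D: level=4
All levels: A:3, B:1, C:2, D:4, E:0
max level = 4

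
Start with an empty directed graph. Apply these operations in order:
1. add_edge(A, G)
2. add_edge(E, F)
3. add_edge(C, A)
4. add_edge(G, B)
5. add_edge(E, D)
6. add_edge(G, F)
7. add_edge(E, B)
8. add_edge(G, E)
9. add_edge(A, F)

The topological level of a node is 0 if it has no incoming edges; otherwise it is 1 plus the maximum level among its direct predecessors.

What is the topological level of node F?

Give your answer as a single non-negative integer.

Answer: 4

Derivation:
Op 1: add_edge(A, G). Edges now: 1
Op 2: add_edge(E, F). Edges now: 2
Op 3: add_edge(C, A). Edges now: 3
Op 4: add_edge(G, B). Edges now: 4
Op 5: add_edge(E, D). Edges now: 5
Op 6: add_edge(G, F). Edges now: 6
Op 7: add_edge(E, B). Edges now: 7
Op 8: add_edge(G, E). Edges now: 8
Op 9: add_edge(A, F). Edges now: 9
Compute levels (Kahn BFS):
  sources (in-degree 0): C
  process C: level=0
    C->A: in-degree(A)=0, level(A)=1, enqueue
  process A: level=1
    A->F: in-degree(F)=2, level(F)>=2
    A->G: in-degree(G)=0, level(G)=2, enqueue
  process G: level=2
    G->B: in-degree(B)=1, level(B)>=3
    G->E: in-degree(E)=0, level(E)=3, enqueue
    G->F: in-degree(F)=1, level(F)>=3
  process E: level=3
    E->B: in-degree(B)=0, level(B)=4, enqueue
    E->D: in-degree(D)=0, level(D)=4, enqueue
    E->F: in-degree(F)=0, level(F)=4, enqueue
  process B: level=4
  process D: level=4
  process F: level=4
All levels: A:1, B:4, C:0, D:4, E:3, F:4, G:2
level(F) = 4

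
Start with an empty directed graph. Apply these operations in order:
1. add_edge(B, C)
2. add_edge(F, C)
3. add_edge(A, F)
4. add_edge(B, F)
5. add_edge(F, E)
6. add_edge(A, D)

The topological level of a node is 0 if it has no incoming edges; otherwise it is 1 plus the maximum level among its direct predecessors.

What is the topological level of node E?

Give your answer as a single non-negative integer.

Op 1: add_edge(B, C). Edges now: 1
Op 2: add_edge(F, C). Edges now: 2
Op 3: add_edge(A, F). Edges now: 3
Op 4: add_edge(B, F). Edges now: 4
Op 5: add_edge(F, E). Edges now: 5
Op 6: add_edge(A, D). Edges now: 6
Compute levels (Kahn BFS):
  sources (in-degree 0): A, B
  process A: level=0
    A->D: in-degree(D)=0, level(D)=1, enqueue
    A->F: in-degree(F)=1, level(F)>=1
  process B: level=0
    B->C: in-degree(C)=1, level(C)>=1
    B->F: in-degree(F)=0, level(F)=1, enqueue
  process D: level=1
  process F: level=1
    F->C: in-degree(C)=0, level(C)=2, enqueue
    F->E: in-degree(E)=0, level(E)=2, enqueue
  process C: level=2
  process E: level=2
All levels: A:0, B:0, C:2, D:1, E:2, F:1
level(E) = 2

Answer: 2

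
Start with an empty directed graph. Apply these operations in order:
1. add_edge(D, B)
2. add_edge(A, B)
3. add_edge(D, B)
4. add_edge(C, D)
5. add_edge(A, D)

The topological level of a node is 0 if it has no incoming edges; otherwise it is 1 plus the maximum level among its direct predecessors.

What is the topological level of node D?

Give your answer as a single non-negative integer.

Op 1: add_edge(D, B). Edges now: 1
Op 2: add_edge(A, B). Edges now: 2
Op 3: add_edge(D, B) (duplicate, no change). Edges now: 2
Op 4: add_edge(C, D). Edges now: 3
Op 5: add_edge(A, D). Edges now: 4
Compute levels (Kahn BFS):
  sources (in-degree 0): A, C
  process A: level=0
    A->B: in-degree(B)=1, level(B)>=1
    A->D: in-degree(D)=1, level(D)>=1
  process C: level=0
    C->D: in-degree(D)=0, level(D)=1, enqueue
  process D: level=1
    D->B: in-degree(B)=0, level(B)=2, enqueue
  process B: level=2
All levels: A:0, B:2, C:0, D:1
level(D) = 1

Answer: 1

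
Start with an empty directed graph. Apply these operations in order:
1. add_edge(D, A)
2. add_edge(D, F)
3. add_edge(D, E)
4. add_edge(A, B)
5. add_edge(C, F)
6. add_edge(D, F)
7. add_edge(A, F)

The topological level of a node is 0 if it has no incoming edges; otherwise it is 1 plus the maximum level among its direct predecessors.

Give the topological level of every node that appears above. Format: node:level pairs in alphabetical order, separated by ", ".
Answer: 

Answer: A:1, B:2, C:0, D:0, E:1, F:2

Derivation:
Op 1: add_edge(D, A). Edges now: 1
Op 2: add_edge(D, F). Edges now: 2
Op 3: add_edge(D, E). Edges now: 3
Op 4: add_edge(A, B). Edges now: 4
Op 5: add_edge(C, F). Edges now: 5
Op 6: add_edge(D, F) (duplicate, no change). Edges now: 5
Op 7: add_edge(A, F). Edges now: 6
Compute levels (Kahn BFS):
  sources (in-degree 0): C, D
  process C: level=0
    C->F: in-degree(F)=2, level(F)>=1
  process D: level=0
    D->A: in-degree(A)=0, level(A)=1, enqueue
    D->E: in-degree(E)=0, level(E)=1, enqueue
    D->F: in-degree(F)=1, level(F)>=1
  process A: level=1
    A->B: in-degree(B)=0, level(B)=2, enqueue
    A->F: in-degree(F)=0, level(F)=2, enqueue
  process E: level=1
  process B: level=2
  process F: level=2
All levels: A:1, B:2, C:0, D:0, E:1, F:2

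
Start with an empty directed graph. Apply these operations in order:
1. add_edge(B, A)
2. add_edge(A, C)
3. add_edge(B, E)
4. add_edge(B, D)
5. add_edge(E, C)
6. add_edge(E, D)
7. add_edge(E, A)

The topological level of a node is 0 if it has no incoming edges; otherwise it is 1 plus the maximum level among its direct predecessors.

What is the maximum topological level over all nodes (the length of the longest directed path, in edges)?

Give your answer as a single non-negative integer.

Answer: 3

Derivation:
Op 1: add_edge(B, A). Edges now: 1
Op 2: add_edge(A, C). Edges now: 2
Op 3: add_edge(B, E). Edges now: 3
Op 4: add_edge(B, D). Edges now: 4
Op 5: add_edge(E, C). Edges now: 5
Op 6: add_edge(E, D). Edges now: 6
Op 7: add_edge(E, A). Edges now: 7
Compute levels (Kahn BFS):
  sources (in-degree 0): B
  process B: level=0
    B->A: in-degree(A)=1, level(A)>=1
    B->D: in-degree(D)=1, level(D)>=1
    B->E: in-degree(E)=0, level(E)=1, enqueue
  process E: level=1
    E->A: in-degree(A)=0, level(A)=2, enqueue
    E->C: in-degree(C)=1, level(C)>=2
    E->D: in-degree(D)=0, level(D)=2, enqueue
  process A: level=2
    A->C: in-degree(C)=0, level(C)=3, enqueue
  process D: level=2
  process C: level=3
All levels: A:2, B:0, C:3, D:2, E:1
max level = 3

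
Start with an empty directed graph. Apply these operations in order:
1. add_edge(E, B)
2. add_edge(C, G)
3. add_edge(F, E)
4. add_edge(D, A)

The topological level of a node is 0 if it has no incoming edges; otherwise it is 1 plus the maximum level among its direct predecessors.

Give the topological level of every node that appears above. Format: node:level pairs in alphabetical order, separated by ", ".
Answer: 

Answer: A:1, B:2, C:0, D:0, E:1, F:0, G:1

Derivation:
Op 1: add_edge(E, B). Edges now: 1
Op 2: add_edge(C, G). Edges now: 2
Op 3: add_edge(F, E). Edges now: 3
Op 4: add_edge(D, A). Edges now: 4
Compute levels (Kahn BFS):
  sources (in-degree 0): C, D, F
  process C: level=0
    C->G: in-degree(G)=0, level(G)=1, enqueue
  process D: level=0
    D->A: in-degree(A)=0, level(A)=1, enqueue
  process F: level=0
    F->E: in-degree(E)=0, level(E)=1, enqueue
  process G: level=1
  process A: level=1
  process E: level=1
    E->B: in-degree(B)=0, level(B)=2, enqueue
  process B: level=2
All levels: A:1, B:2, C:0, D:0, E:1, F:0, G:1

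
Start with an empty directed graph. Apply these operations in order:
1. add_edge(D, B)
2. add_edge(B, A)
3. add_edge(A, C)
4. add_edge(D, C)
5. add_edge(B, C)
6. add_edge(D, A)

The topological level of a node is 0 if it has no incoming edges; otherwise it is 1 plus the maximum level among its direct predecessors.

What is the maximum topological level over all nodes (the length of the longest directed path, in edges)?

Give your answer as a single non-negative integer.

Answer: 3

Derivation:
Op 1: add_edge(D, B). Edges now: 1
Op 2: add_edge(B, A). Edges now: 2
Op 3: add_edge(A, C). Edges now: 3
Op 4: add_edge(D, C). Edges now: 4
Op 5: add_edge(B, C). Edges now: 5
Op 6: add_edge(D, A). Edges now: 6
Compute levels (Kahn BFS):
  sources (in-degree 0): D
  process D: level=0
    D->A: in-degree(A)=1, level(A)>=1
    D->B: in-degree(B)=0, level(B)=1, enqueue
    D->C: in-degree(C)=2, level(C)>=1
  process B: level=1
    B->A: in-degree(A)=0, level(A)=2, enqueue
    B->C: in-degree(C)=1, level(C)>=2
  process A: level=2
    A->C: in-degree(C)=0, level(C)=3, enqueue
  process C: level=3
All levels: A:2, B:1, C:3, D:0
max level = 3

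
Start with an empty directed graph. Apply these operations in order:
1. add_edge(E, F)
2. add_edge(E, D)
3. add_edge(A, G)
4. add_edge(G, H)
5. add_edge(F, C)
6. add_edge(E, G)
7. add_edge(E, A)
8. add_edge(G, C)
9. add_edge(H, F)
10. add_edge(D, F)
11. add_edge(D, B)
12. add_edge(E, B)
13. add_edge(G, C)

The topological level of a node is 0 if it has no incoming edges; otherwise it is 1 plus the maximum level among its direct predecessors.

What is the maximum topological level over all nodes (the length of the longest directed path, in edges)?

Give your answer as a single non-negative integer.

Op 1: add_edge(E, F). Edges now: 1
Op 2: add_edge(E, D). Edges now: 2
Op 3: add_edge(A, G). Edges now: 3
Op 4: add_edge(G, H). Edges now: 4
Op 5: add_edge(F, C). Edges now: 5
Op 6: add_edge(E, G). Edges now: 6
Op 7: add_edge(E, A). Edges now: 7
Op 8: add_edge(G, C). Edges now: 8
Op 9: add_edge(H, F). Edges now: 9
Op 10: add_edge(D, F). Edges now: 10
Op 11: add_edge(D, B). Edges now: 11
Op 12: add_edge(E, B). Edges now: 12
Op 13: add_edge(G, C) (duplicate, no change). Edges now: 12
Compute levels (Kahn BFS):
  sources (in-degree 0): E
  process E: level=0
    E->A: in-degree(A)=0, level(A)=1, enqueue
    E->B: in-degree(B)=1, level(B)>=1
    E->D: in-degree(D)=0, level(D)=1, enqueue
    E->F: in-degree(F)=2, level(F)>=1
    E->G: in-degree(G)=1, level(G)>=1
  process A: level=1
    A->G: in-degree(G)=0, level(G)=2, enqueue
  process D: level=1
    D->B: in-degree(B)=0, level(B)=2, enqueue
    D->F: in-degree(F)=1, level(F)>=2
  process G: level=2
    G->C: in-degree(C)=1, level(C)>=3
    G->H: in-degree(H)=0, level(H)=3, enqueue
  process B: level=2
  process H: level=3
    H->F: in-degree(F)=0, level(F)=4, enqueue
  process F: level=4
    F->C: in-degree(C)=0, level(C)=5, enqueue
  process C: level=5
All levels: A:1, B:2, C:5, D:1, E:0, F:4, G:2, H:3
max level = 5

Answer: 5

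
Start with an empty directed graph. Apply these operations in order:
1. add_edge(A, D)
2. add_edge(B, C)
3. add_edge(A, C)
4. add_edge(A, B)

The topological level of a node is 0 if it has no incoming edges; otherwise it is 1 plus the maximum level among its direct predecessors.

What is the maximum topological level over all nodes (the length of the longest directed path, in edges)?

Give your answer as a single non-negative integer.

Answer: 2

Derivation:
Op 1: add_edge(A, D). Edges now: 1
Op 2: add_edge(B, C). Edges now: 2
Op 3: add_edge(A, C). Edges now: 3
Op 4: add_edge(A, B). Edges now: 4
Compute levels (Kahn BFS):
  sources (in-degree 0): A
  process A: level=0
    A->B: in-degree(B)=0, level(B)=1, enqueue
    A->C: in-degree(C)=1, level(C)>=1
    A->D: in-degree(D)=0, level(D)=1, enqueue
  process B: level=1
    B->C: in-degree(C)=0, level(C)=2, enqueue
  process D: level=1
  process C: level=2
All levels: A:0, B:1, C:2, D:1
max level = 2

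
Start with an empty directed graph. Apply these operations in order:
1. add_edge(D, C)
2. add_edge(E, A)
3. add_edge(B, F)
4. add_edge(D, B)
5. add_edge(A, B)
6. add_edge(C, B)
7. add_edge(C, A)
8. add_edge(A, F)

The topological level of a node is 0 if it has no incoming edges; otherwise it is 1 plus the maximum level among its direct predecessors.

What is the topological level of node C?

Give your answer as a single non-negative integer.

Answer: 1

Derivation:
Op 1: add_edge(D, C). Edges now: 1
Op 2: add_edge(E, A). Edges now: 2
Op 3: add_edge(B, F). Edges now: 3
Op 4: add_edge(D, B). Edges now: 4
Op 5: add_edge(A, B). Edges now: 5
Op 6: add_edge(C, B). Edges now: 6
Op 7: add_edge(C, A). Edges now: 7
Op 8: add_edge(A, F). Edges now: 8
Compute levels (Kahn BFS):
  sources (in-degree 0): D, E
  process D: level=0
    D->B: in-degree(B)=2, level(B)>=1
    D->C: in-degree(C)=0, level(C)=1, enqueue
  process E: level=0
    E->A: in-degree(A)=1, level(A)>=1
  process C: level=1
    C->A: in-degree(A)=0, level(A)=2, enqueue
    C->B: in-degree(B)=1, level(B)>=2
  process A: level=2
    A->B: in-degree(B)=0, level(B)=3, enqueue
    A->F: in-degree(F)=1, level(F)>=3
  process B: level=3
    B->F: in-degree(F)=0, level(F)=4, enqueue
  process F: level=4
All levels: A:2, B:3, C:1, D:0, E:0, F:4
level(C) = 1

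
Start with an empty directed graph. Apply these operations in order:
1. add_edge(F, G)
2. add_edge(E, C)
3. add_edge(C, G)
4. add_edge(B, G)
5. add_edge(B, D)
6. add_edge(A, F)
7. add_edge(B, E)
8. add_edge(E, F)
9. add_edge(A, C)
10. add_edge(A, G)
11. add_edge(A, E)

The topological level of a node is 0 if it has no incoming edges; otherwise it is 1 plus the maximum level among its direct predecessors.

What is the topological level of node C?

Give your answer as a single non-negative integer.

Answer: 2

Derivation:
Op 1: add_edge(F, G). Edges now: 1
Op 2: add_edge(E, C). Edges now: 2
Op 3: add_edge(C, G). Edges now: 3
Op 4: add_edge(B, G). Edges now: 4
Op 5: add_edge(B, D). Edges now: 5
Op 6: add_edge(A, F). Edges now: 6
Op 7: add_edge(B, E). Edges now: 7
Op 8: add_edge(E, F). Edges now: 8
Op 9: add_edge(A, C). Edges now: 9
Op 10: add_edge(A, G). Edges now: 10
Op 11: add_edge(A, E). Edges now: 11
Compute levels (Kahn BFS):
  sources (in-degree 0): A, B
  process A: level=0
    A->C: in-degree(C)=1, level(C)>=1
    A->E: in-degree(E)=1, level(E)>=1
    A->F: in-degree(F)=1, level(F)>=1
    A->G: in-degree(G)=3, level(G)>=1
  process B: level=0
    B->D: in-degree(D)=0, level(D)=1, enqueue
    B->E: in-degree(E)=0, level(E)=1, enqueue
    B->G: in-degree(G)=2, level(G)>=1
  process D: level=1
  process E: level=1
    E->C: in-degree(C)=0, level(C)=2, enqueue
    E->F: in-degree(F)=0, level(F)=2, enqueue
  process C: level=2
    C->G: in-degree(G)=1, level(G)>=3
  process F: level=2
    F->G: in-degree(G)=0, level(G)=3, enqueue
  process G: level=3
All levels: A:0, B:0, C:2, D:1, E:1, F:2, G:3
level(C) = 2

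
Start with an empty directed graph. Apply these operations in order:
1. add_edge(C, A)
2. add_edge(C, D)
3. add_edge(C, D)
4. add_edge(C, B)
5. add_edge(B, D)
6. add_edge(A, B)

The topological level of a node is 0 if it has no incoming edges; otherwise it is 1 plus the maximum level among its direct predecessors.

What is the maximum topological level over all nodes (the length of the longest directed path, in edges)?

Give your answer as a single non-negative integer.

Op 1: add_edge(C, A). Edges now: 1
Op 2: add_edge(C, D). Edges now: 2
Op 3: add_edge(C, D) (duplicate, no change). Edges now: 2
Op 4: add_edge(C, B). Edges now: 3
Op 5: add_edge(B, D). Edges now: 4
Op 6: add_edge(A, B). Edges now: 5
Compute levels (Kahn BFS):
  sources (in-degree 0): C
  process C: level=0
    C->A: in-degree(A)=0, level(A)=1, enqueue
    C->B: in-degree(B)=1, level(B)>=1
    C->D: in-degree(D)=1, level(D)>=1
  process A: level=1
    A->B: in-degree(B)=0, level(B)=2, enqueue
  process B: level=2
    B->D: in-degree(D)=0, level(D)=3, enqueue
  process D: level=3
All levels: A:1, B:2, C:0, D:3
max level = 3

Answer: 3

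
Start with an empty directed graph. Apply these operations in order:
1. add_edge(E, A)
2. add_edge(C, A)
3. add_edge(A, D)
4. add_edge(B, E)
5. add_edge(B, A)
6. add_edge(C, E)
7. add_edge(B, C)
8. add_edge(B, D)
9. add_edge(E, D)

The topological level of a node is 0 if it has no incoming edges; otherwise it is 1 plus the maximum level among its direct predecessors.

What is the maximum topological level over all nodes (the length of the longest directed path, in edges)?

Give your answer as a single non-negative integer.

Answer: 4

Derivation:
Op 1: add_edge(E, A). Edges now: 1
Op 2: add_edge(C, A). Edges now: 2
Op 3: add_edge(A, D). Edges now: 3
Op 4: add_edge(B, E). Edges now: 4
Op 5: add_edge(B, A). Edges now: 5
Op 6: add_edge(C, E). Edges now: 6
Op 7: add_edge(B, C). Edges now: 7
Op 8: add_edge(B, D). Edges now: 8
Op 9: add_edge(E, D). Edges now: 9
Compute levels (Kahn BFS):
  sources (in-degree 0): B
  process B: level=0
    B->A: in-degree(A)=2, level(A)>=1
    B->C: in-degree(C)=0, level(C)=1, enqueue
    B->D: in-degree(D)=2, level(D)>=1
    B->E: in-degree(E)=1, level(E)>=1
  process C: level=1
    C->A: in-degree(A)=1, level(A)>=2
    C->E: in-degree(E)=0, level(E)=2, enqueue
  process E: level=2
    E->A: in-degree(A)=0, level(A)=3, enqueue
    E->D: in-degree(D)=1, level(D)>=3
  process A: level=3
    A->D: in-degree(D)=0, level(D)=4, enqueue
  process D: level=4
All levels: A:3, B:0, C:1, D:4, E:2
max level = 4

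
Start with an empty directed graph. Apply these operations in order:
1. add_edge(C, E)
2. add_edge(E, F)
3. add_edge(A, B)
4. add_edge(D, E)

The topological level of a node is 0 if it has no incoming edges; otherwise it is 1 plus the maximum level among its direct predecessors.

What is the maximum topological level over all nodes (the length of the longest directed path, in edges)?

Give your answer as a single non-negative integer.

Op 1: add_edge(C, E). Edges now: 1
Op 2: add_edge(E, F). Edges now: 2
Op 3: add_edge(A, B). Edges now: 3
Op 4: add_edge(D, E). Edges now: 4
Compute levels (Kahn BFS):
  sources (in-degree 0): A, C, D
  process A: level=0
    A->B: in-degree(B)=0, level(B)=1, enqueue
  process C: level=0
    C->E: in-degree(E)=1, level(E)>=1
  process D: level=0
    D->E: in-degree(E)=0, level(E)=1, enqueue
  process B: level=1
  process E: level=1
    E->F: in-degree(F)=0, level(F)=2, enqueue
  process F: level=2
All levels: A:0, B:1, C:0, D:0, E:1, F:2
max level = 2

Answer: 2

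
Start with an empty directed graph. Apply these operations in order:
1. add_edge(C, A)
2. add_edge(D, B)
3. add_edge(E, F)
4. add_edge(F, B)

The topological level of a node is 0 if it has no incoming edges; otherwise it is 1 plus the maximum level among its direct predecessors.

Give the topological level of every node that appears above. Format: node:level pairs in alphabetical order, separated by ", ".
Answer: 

Answer: A:1, B:2, C:0, D:0, E:0, F:1

Derivation:
Op 1: add_edge(C, A). Edges now: 1
Op 2: add_edge(D, B). Edges now: 2
Op 3: add_edge(E, F). Edges now: 3
Op 4: add_edge(F, B). Edges now: 4
Compute levels (Kahn BFS):
  sources (in-degree 0): C, D, E
  process C: level=0
    C->A: in-degree(A)=0, level(A)=1, enqueue
  process D: level=0
    D->B: in-degree(B)=1, level(B)>=1
  process E: level=0
    E->F: in-degree(F)=0, level(F)=1, enqueue
  process A: level=1
  process F: level=1
    F->B: in-degree(B)=0, level(B)=2, enqueue
  process B: level=2
All levels: A:1, B:2, C:0, D:0, E:0, F:1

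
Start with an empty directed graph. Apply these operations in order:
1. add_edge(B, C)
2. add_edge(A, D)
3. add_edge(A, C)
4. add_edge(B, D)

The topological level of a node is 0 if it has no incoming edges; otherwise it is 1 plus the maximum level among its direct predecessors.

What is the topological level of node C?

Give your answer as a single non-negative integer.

Op 1: add_edge(B, C). Edges now: 1
Op 2: add_edge(A, D). Edges now: 2
Op 3: add_edge(A, C). Edges now: 3
Op 4: add_edge(B, D). Edges now: 4
Compute levels (Kahn BFS):
  sources (in-degree 0): A, B
  process A: level=0
    A->C: in-degree(C)=1, level(C)>=1
    A->D: in-degree(D)=1, level(D)>=1
  process B: level=0
    B->C: in-degree(C)=0, level(C)=1, enqueue
    B->D: in-degree(D)=0, level(D)=1, enqueue
  process C: level=1
  process D: level=1
All levels: A:0, B:0, C:1, D:1
level(C) = 1

Answer: 1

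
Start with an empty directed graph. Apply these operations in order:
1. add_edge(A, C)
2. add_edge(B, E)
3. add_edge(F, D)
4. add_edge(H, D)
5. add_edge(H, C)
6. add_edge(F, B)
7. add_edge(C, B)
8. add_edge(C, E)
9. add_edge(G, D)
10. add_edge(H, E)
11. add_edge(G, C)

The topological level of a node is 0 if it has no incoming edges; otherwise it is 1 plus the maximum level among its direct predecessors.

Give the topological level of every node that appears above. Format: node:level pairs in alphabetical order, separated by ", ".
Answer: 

Op 1: add_edge(A, C). Edges now: 1
Op 2: add_edge(B, E). Edges now: 2
Op 3: add_edge(F, D). Edges now: 3
Op 4: add_edge(H, D). Edges now: 4
Op 5: add_edge(H, C). Edges now: 5
Op 6: add_edge(F, B). Edges now: 6
Op 7: add_edge(C, B). Edges now: 7
Op 8: add_edge(C, E). Edges now: 8
Op 9: add_edge(G, D). Edges now: 9
Op 10: add_edge(H, E). Edges now: 10
Op 11: add_edge(G, C). Edges now: 11
Compute levels (Kahn BFS):
  sources (in-degree 0): A, F, G, H
  process A: level=0
    A->C: in-degree(C)=2, level(C)>=1
  process F: level=0
    F->B: in-degree(B)=1, level(B)>=1
    F->D: in-degree(D)=2, level(D)>=1
  process G: level=0
    G->C: in-degree(C)=1, level(C)>=1
    G->D: in-degree(D)=1, level(D)>=1
  process H: level=0
    H->C: in-degree(C)=0, level(C)=1, enqueue
    H->D: in-degree(D)=0, level(D)=1, enqueue
    H->E: in-degree(E)=2, level(E)>=1
  process C: level=1
    C->B: in-degree(B)=0, level(B)=2, enqueue
    C->E: in-degree(E)=1, level(E)>=2
  process D: level=1
  process B: level=2
    B->E: in-degree(E)=0, level(E)=3, enqueue
  process E: level=3
All levels: A:0, B:2, C:1, D:1, E:3, F:0, G:0, H:0

Answer: A:0, B:2, C:1, D:1, E:3, F:0, G:0, H:0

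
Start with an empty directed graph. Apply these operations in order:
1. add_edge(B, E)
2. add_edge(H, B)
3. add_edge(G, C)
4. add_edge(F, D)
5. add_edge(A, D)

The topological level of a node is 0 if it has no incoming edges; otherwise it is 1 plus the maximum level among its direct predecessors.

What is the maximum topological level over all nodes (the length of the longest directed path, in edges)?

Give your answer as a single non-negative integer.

Answer: 2

Derivation:
Op 1: add_edge(B, E). Edges now: 1
Op 2: add_edge(H, B). Edges now: 2
Op 3: add_edge(G, C). Edges now: 3
Op 4: add_edge(F, D). Edges now: 4
Op 5: add_edge(A, D). Edges now: 5
Compute levels (Kahn BFS):
  sources (in-degree 0): A, F, G, H
  process A: level=0
    A->D: in-degree(D)=1, level(D)>=1
  process F: level=0
    F->D: in-degree(D)=0, level(D)=1, enqueue
  process G: level=0
    G->C: in-degree(C)=0, level(C)=1, enqueue
  process H: level=0
    H->B: in-degree(B)=0, level(B)=1, enqueue
  process D: level=1
  process C: level=1
  process B: level=1
    B->E: in-degree(E)=0, level(E)=2, enqueue
  process E: level=2
All levels: A:0, B:1, C:1, D:1, E:2, F:0, G:0, H:0
max level = 2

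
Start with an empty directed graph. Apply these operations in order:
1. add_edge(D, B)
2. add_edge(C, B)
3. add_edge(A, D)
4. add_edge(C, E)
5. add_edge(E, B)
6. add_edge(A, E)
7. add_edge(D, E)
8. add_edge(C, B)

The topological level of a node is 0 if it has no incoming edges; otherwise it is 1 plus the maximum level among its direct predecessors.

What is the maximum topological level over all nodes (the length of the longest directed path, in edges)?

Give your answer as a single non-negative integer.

Op 1: add_edge(D, B). Edges now: 1
Op 2: add_edge(C, B). Edges now: 2
Op 3: add_edge(A, D). Edges now: 3
Op 4: add_edge(C, E). Edges now: 4
Op 5: add_edge(E, B). Edges now: 5
Op 6: add_edge(A, E). Edges now: 6
Op 7: add_edge(D, E). Edges now: 7
Op 8: add_edge(C, B) (duplicate, no change). Edges now: 7
Compute levels (Kahn BFS):
  sources (in-degree 0): A, C
  process A: level=0
    A->D: in-degree(D)=0, level(D)=1, enqueue
    A->E: in-degree(E)=2, level(E)>=1
  process C: level=0
    C->B: in-degree(B)=2, level(B)>=1
    C->E: in-degree(E)=1, level(E)>=1
  process D: level=1
    D->B: in-degree(B)=1, level(B)>=2
    D->E: in-degree(E)=0, level(E)=2, enqueue
  process E: level=2
    E->B: in-degree(B)=0, level(B)=3, enqueue
  process B: level=3
All levels: A:0, B:3, C:0, D:1, E:2
max level = 3

Answer: 3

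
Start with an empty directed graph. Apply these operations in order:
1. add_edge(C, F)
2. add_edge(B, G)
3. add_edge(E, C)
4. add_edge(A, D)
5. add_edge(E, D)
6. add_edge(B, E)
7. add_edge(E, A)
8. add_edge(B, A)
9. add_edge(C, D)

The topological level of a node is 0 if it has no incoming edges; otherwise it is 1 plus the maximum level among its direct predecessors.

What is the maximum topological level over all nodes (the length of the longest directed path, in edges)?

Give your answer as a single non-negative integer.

Op 1: add_edge(C, F). Edges now: 1
Op 2: add_edge(B, G). Edges now: 2
Op 3: add_edge(E, C). Edges now: 3
Op 4: add_edge(A, D). Edges now: 4
Op 5: add_edge(E, D). Edges now: 5
Op 6: add_edge(B, E). Edges now: 6
Op 7: add_edge(E, A). Edges now: 7
Op 8: add_edge(B, A). Edges now: 8
Op 9: add_edge(C, D). Edges now: 9
Compute levels (Kahn BFS):
  sources (in-degree 0): B
  process B: level=0
    B->A: in-degree(A)=1, level(A)>=1
    B->E: in-degree(E)=0, level(E)=1, enqueue
    B->G: in-degree(G)=0, level(G)=1, enqueue
  process E: level=1
    E->A: in-degree(A)=0, level(A)=2, enqueue
    E->C: in-degree(C)=0, level(C)=2, enqueue
    E->D: in-degree(D)=2, level(D)>=2
  process G: level=1
  process A: level=2
    A->D: in-degree(D)=1, level(D)>=3
  process C: level=2
    C->D: in-degree(D)=0, level(D)=3, enqueue
    C->F: in-degree(F)=0, level(F)=3, enqueue
  process D: level=3
  process F: level=3
All levels: A:2, B:0, C:2, D:3, E:1, F:3, G:1
max level = 3

Answer: 3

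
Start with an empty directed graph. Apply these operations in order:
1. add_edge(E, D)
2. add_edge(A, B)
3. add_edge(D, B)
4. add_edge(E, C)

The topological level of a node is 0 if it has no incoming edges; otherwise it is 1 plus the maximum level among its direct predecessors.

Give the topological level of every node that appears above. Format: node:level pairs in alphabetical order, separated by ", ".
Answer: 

Answer: A:0, B:2, C:1, D:1, E:0

Derivation:
Op 1: add_edge(E, D). Edges now: 1
Op 2: add_edge(A, B). Edges now: 2
Op 3: add_edge(D, B). Edges now: 3
Op 4: add_edge(E, C). Edges now: 4
Compute levels (Kahn BFS):
  sources (in-degree 0): A, E
  process A: level=0
    A->B: in-degree(B)=1, level(B)>=1
  process E: level=0
    E->C: in-degree(C)=0, level(C)=1, enqueue
    E->D: in-degree(D)=0, level(D)=1, enqueue
  process C: level=1
  process D: level=1
    D->B: in-degree(B)=0, level(B)=2, enqueue
  process B: level=2
All levels: A:0, B:2, C:1, D:1, E:0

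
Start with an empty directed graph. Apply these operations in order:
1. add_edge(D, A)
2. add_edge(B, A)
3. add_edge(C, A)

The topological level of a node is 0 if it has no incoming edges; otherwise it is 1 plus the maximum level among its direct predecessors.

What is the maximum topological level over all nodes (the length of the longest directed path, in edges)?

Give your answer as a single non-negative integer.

Answer: 1

Derivation:
Op 1: add_edge(D, A). Edges now: 1
Op 2: add_edge(B, A). Edges now: 2
Op 3: add_edge(C, A). Edges now: 3
Compute levels (Kahn BFS):
  sources (in-degree 0): B, C, D
  process B: level=0
    B->A: in-degree(A)=2, level(A)>=1
  process C: level=0
    C->A: in-degree(A)=1, level(A)>=1
  process D: level=0
    D->A: in-degree(A)=0, level(A)=1, enqueue
  process A: level=1
All levels: A:1, B:0, C:0, D:0
max level = 1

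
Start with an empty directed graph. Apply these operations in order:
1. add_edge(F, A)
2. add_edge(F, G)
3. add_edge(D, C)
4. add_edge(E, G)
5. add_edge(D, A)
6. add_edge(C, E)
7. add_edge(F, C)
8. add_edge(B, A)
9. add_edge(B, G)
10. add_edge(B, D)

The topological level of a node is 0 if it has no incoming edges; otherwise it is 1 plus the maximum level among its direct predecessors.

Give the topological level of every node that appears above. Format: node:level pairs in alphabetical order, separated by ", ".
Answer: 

Answer: A:2, B:0, C:2, D:1, E:3, F:0, G:4

Derivation:
Op 1: add_edge(F, A). Edges now: 1
Op 2: add_edge(F, G). Edges now: 2
Op 3: add_edge(D, C). Edges now: 3
Op 4: add_edge(E, G). Edges now: 4
Op 5: add_edge(D, A). Edges now: 5
Op 6: add_edge(C, E). Edges now: 6
Op 7: add_edge(F, C). Edges now: 7
Op 8: add_edge(B, A). Edges now: 8
Op 9: add_edge(B, G). Edges now: 9
Op 10: add_edge(B, D). Edges now: 10
Compute levels (Kahn BFS):
  sources (in-degree 0): B, F
  process B: level=0
    B->A: in-degree(A)=2, level(A)>=1
    B->D: in-degree(D)=0, level(D)=1, enqueue
    B->G: in-degree(G)=2, level(G)>=1
  process F: level=0
    F->A: in-degree(A)=1, level(A)>=1
    F->C: in-degree(C)=1, level(C)>=1
    F->G: in-degree(G)=1, level(G)>=1
  process D: level=1
    D->A: in-degree(A)=0, level(A)=2, enqueue
    D->C: in-degree(C)=0, level(C)=2, enqueue
  process A: level=2
  process C: level=2
    C->E: in-degree(E)=0, level(E)=3, enqueue
  process E: level=3
    E->G: in-degree(G)=0, level(G)=4, enqueue
  process G: level=4
All levels: A:2, B:0, C:2, D:1, E:3, F:0, G:4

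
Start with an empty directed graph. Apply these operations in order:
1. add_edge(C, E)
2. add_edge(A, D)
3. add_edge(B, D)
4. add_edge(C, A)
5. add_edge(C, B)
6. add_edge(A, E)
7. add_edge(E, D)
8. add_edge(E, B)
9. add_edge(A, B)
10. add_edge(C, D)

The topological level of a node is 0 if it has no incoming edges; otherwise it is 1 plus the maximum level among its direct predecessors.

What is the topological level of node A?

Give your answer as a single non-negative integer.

Answer: 1

Derivation:
Op 1: add_edge(C, E). Edges now: 1
Op 2: add_edge(A, D). Edges now: 2
Op 3: add_edge(B, D). Edges now: 3
Op 4: add_edge(C, A). Edges now: 4
Op 5: add_edge(C, B). Edges now: 5
Op 6: add_edge(A, E). Edges now: 6
Op 7: add_edge(E, D). Edges now: 7
Op 8: add_edge(E, B). Edges now: 8
Op 9: add_edge(A, B). Edges now: 9
Op 10: add_edge(C, D). Edges now: 10
Compute levels (Kahn BFS):
  sources (in-degree 0): C
  process C: level=0
    C->A: in-degree(A)=0, level(A)=1, enqueue
    C->B: in-degree(B)=2, level(B)>=1
    C->D: in-degree(D)=3, level(D)>=1
    C->E: in-degree(E)=1, level(E)>=1
  process A: level=1
    A->B: in-degree(B)=1, level(B)>=2
    A->D: in-degree(D)=2, level(D)>=2
    A->E: in-degree(E)=0, level(E)=2, enqueue
  process E: level=2
    E->B: in-degree(B)=0, level(B)=3, enqueue
    E->D: in-degree(D)=1, level(D)>=3
  process B: level=3
    B->D: in-degree(D)=0, level(D)=4, enqueue
  process D: level=4
All levels: A:1, B:3, C:0, D:4, E:2
level(A) = 1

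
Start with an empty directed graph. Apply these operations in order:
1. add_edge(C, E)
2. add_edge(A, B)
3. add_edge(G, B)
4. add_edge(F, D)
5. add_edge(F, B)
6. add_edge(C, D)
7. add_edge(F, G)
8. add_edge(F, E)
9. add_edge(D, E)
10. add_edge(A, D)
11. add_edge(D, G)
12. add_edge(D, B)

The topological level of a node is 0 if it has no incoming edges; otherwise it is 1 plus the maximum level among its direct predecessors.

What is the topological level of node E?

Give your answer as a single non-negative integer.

Op 1: add_edge(C, E). Edges now: 1
Op 2: add_edge(A, B). Edges now: 2
Op 3: add_edge(G, B). Edges now: 3
Op 4: add_edge(F, D). Edges now: 4
Op 5: add_edge(F, B). Edges now: 5
Op 6: add_edge(C, D). Edges now: 6
Op 7: add_edge(F, G). Edges now: 7
Op 8: add_edge(F, E). Edges now: 8
Op 9: add_edge(D, E). Edges now: 9
Op 10: add_edge(A, D). Edges now: 10
Op 11: add_edge(D, G). Edges now: 11
Op 12: add_edge(D, B). Edges now: 12
Compute levels (Kahn BFS):
  sources (in-degree 0): A, C, F
  process A: level=0
    A->B: in-degree(B)=3, level(B)>=1
    A->D: in-degree(D)=2, level(D)>=1
  process C: level=0
    C->D: in-degree(D)=1, level(D)>=1
    C->E: in-degree(E)=2, level(E)>=1
  process F: level=0
    F->B: in-degree(B)=2, level(B)>=1
    F->D: in-degree(D)=0, level(D)=1, enqueue
    F->E: in-degree(E)=1, level(E)>=1
    F->G: in-degree(G)=1, level(G)>=1
  process D: level=1
    D->B: in-degree(B)=1, level(B)>=2
    D->E: in-degree(E)=0, level(E)=2, enqueue
    D->G: in-degree(G)=0, level(G)=2, enqueue
  process E: level=2
  process G: level=2
    G->B: in-degree(B)=0, level(B)=3, enqueue
  process B: level=3
All levels: A:0, B:3, C:0, D:1, E:2, F:0, G:2
level(E) = 2

Answer: 2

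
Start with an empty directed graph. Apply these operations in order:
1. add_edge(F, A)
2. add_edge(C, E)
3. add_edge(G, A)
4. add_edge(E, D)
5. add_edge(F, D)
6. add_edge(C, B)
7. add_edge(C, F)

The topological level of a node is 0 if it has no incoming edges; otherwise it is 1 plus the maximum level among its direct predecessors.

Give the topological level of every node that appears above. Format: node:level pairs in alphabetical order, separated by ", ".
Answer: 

Op 1: add_edge(F, A). Edges now: 1
Op 2: add_edge(C, E). Edges now: 2
Op 3: add_edge(G, A). Edges now: 3
Op 4: add_edge(E, D). Edges now: 4
Op 5: add_edge(F, D). Edges now: 5
Op 6: add_edge(C, B). Edges now: 6
Op 7: add_edge(C, F). Edges now: 7
Compute levels (Kahn BFS):
  sources (in-degree 0): C, G
  process C: level=0
    C->B: in-degree(B)=0, level(B)=1, enqueue
    C->E: in-degree(E)=0, level(E)=1, enqueue
    C->F: in-degree(F)=0, level(F)=1, enqueue
  process G: level=0
    G->A: in-degree(A)=1, level(A)>=1
  process B: level=1
  process E: level=1
    E->D: in-degree(D)=1, level(D)>=2
  process F: level=1
    F->A: in-degree(A)=0, level(A)=2, enqueue
    F->D: in-degree(D)=0, level(D)=2, enqueue
  process A: level=2
  process D: level=2
All levels: A:2, B:1, C:0, D:2, E:1, F:1, G:0

Answer: A:2, B:1, C:0, D:2, E:1, F:1, G:0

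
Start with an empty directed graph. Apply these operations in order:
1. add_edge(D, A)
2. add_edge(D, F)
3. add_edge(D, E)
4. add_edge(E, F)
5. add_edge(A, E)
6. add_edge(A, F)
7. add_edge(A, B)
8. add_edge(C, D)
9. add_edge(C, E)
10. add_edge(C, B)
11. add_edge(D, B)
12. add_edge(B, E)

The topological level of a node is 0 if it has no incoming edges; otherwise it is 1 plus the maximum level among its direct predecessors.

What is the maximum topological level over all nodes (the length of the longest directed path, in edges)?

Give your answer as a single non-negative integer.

Op 1: add_edge(D, A). Edges now: 1
Op 2: add_edge(D, F). Edges now: 2
Op 3: add_edge(D, E). Edges now: 3
Op 4: add_edge(E, F). Edges now: 4
Op 5: add_edge(A, E). Edges now: 5
Op 6: add_edge(A, F). Edges now: 6
Op 7: add_edge(A, B). Edges now: 7
Op 8: add_edge(C, D). Edges now: 8
Op 9: add_edge(C, E). Edges now: 9
Op 10: add_edge(C, B). Edges now: 10
Op 11: add_edge(D, B). Edges now: 11
Op 12: add_edge(B, E). Edges now: 12
Compute levels (Kahn BFS):
  sources (in-degree 0): C
  process C: level=0
    C->B: in-degree(B)=2, level(B)>=1
    C->D: in-degree(D)=0, level(D)=1, enqueue
    C->E: in-degree(E)=3, level(E)>=1
  process D: level=1
    D->A: in-degree(A)=0, level(A)=2, enqueue
    D->B: in-degree(B)=1, level(B)>=2
    D->E: in-degree(E)=2, level(E)>=2
    D->F: in-degree(F)=2, level(F)>=2
  process A: level=2
    A->B: in-degree(B)=0, level(B)=3, enqueue
    A->E: in-degree(E)=1, level(E)>=3
    A->F: in-degree(F)=1, level(F)>=3
  process B: level=3
    B->E: in-degree(E)=0, level(E)=4, enqueue
  process E: level=4
    E->F: in-degree(F)=0, level(F)=5, enqueue
  process F: level=5
All levels: A:2, B:3, C:0, D:1, E:4, F:5
max level = 5

Answer: 5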